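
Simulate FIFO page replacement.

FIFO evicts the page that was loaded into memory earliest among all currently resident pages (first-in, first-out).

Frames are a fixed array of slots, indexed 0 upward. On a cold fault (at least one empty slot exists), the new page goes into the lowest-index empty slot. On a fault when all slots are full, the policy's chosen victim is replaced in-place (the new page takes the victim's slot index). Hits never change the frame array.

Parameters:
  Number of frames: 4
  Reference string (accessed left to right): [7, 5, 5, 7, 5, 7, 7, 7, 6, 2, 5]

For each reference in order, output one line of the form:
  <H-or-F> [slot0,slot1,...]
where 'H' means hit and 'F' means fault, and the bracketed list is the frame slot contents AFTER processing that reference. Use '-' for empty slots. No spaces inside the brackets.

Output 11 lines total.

F [7,-,-,-]
F [7,5,-,-]
H [7,5,-,-]
H [7,5,-,-]
H [7,5,-,-]
H [7,5,-,-]
H [7,5,-,-]
H [7,5,-,-]
F [7,5,6,-]
F [7,5,6,2]
H [7,5,6,2]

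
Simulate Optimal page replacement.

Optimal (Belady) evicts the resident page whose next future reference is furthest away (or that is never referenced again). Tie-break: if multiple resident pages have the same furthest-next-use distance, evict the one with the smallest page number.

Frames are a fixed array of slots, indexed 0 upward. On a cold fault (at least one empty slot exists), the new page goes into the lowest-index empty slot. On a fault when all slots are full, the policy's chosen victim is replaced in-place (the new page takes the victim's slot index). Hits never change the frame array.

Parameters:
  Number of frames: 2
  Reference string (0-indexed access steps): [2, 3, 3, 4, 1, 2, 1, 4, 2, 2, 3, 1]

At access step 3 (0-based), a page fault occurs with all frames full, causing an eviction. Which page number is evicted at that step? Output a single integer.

Answer: 3

Derivation:
Step 0: ref 2 -> FAULT, frames=[2,-]
Step 1: ref 3 -> FAULT, frames=[2,3]
Step 2: ref 3 -> HIT, frames=[2,3]
Step 3: ref 4 -> FAULT, evict 3, frames=[2,4]
At step 3: evicted page 3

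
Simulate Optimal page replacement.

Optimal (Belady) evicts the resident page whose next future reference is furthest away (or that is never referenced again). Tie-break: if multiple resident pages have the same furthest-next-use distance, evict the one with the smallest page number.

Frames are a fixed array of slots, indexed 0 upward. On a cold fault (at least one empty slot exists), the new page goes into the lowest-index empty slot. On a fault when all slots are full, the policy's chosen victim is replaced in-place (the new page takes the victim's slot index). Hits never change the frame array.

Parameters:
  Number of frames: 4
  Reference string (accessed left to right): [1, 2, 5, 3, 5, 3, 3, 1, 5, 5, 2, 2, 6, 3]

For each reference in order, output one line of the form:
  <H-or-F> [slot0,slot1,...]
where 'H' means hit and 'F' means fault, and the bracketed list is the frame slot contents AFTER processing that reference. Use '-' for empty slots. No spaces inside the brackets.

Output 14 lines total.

F [1,-,-,-]
F [1,2,-,-]
F [1,2,5,-]
F [1,2,5,3]
H [1,2,5,3]
H [1,2,5,3]
H [1,2,5,3]
H [1,2,5,3]
H [1,2,5,3]
H [1,2,5,3]
H [1,2,5,3]
H [1,2,5,3]
F [6,2,5,3]
H [6,2,5,3]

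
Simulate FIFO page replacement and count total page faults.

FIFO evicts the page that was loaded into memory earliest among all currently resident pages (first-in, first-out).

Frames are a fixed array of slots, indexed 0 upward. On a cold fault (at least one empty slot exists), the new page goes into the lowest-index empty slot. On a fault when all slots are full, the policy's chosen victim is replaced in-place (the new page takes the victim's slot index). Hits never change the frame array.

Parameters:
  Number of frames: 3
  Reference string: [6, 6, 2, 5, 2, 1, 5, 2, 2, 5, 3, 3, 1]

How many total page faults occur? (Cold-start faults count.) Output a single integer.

Step 0: ref 6 → FAULT, frames=[6,-,-]
Step 1: ref 6 → HIT, frames=[6,-,-]
Step 2: ref 2 → FAULT, frames=[6,2,-]
Step 3: ref 5 → FAULT, frames=[6,2,5]
Step 4: ref 2 → HIT, frames=[6,2,5]
Step 5: ref 1 → FAULT (evict 6), frames=[1,2,5]
Step 6: ref 5 → HIT, frames=[1,2,5]
Step 7: ref 2 → HIT, frames=[1,2,5]
Step 8: ref 2 → HIT, frames=[1,2,5]
Step 9: ref 5 → HIT, frames=[1,2,5]
Step 10: ref 3 → FAULT (evict 2), frames=[1,3,5]
Step 11: ref 3 → HIT, frames=[1,3,5]
Step 12: ref 1 → HIT, frames=[1,3,5]
Total faults: 5

Answer: 5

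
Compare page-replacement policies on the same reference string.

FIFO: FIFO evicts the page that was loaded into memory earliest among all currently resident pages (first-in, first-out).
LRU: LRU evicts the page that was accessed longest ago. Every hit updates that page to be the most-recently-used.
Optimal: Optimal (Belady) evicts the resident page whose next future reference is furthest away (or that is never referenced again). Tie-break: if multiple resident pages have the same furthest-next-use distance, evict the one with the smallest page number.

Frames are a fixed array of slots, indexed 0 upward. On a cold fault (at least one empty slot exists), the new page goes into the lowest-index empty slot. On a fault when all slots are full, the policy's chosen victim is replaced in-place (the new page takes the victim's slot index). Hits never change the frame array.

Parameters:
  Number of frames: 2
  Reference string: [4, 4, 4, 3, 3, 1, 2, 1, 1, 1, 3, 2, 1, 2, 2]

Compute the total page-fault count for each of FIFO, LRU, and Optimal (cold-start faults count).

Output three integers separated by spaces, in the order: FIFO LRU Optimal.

Answer: 7 7 6

Derivation:
--- FIFO ---
  step 0: ref 4 -> FAULT, frames=[4,-] (faults so far: 1)
  step 1: ref 4 -> HIT, frames=[4,-] (faults so far: 1)
  step 2: ref 4 -> HIT, frames=[4,-] (faults so far: 1)
  step 3: ref 3 -> FAULT, frames=[4,3] (faults so far: 2)
  step 4: ref 3 -> HIT, frames=[4,3] (faults so far: 2)
  step 5: ref 1 -> FAULT, evict 4, frames=[1,3] (faults so far: 3)
  step 6: ref 2 -> FAULT, evict 3, frames=[1,2] (faults so far: 4)
  step 7: ref 1 -> HIT, frames=[1,2] (faults so far: 4)
  step 8: ref 1 -> HIT, frames=[1,2] (faults so far: 4)
  step 9: ref 1 -> HIT, frames=[1,2] (faults so far: 4)
  step 10: ref 3 -> FAULT, evict 1, frames=[3,2] (faults so far: 5)
  step 11: ref 2 -> HIT, frames=[3,2] (faults so far: 5)
  step 12: ref 1 -> FAULT, evict 2, frames=[3,1] (faults so far: 6)
  step 13: ref 2 -> FAULT, evict 3, frames=[2,1] (faults so far: 7)
  step 14: ref 2 -> HIT, frames=[2,1] (faults so far: 7)
  FIFO total faults: 7
--- LRU ---
  step 0: ref 4 -> FAULT, frames=[4,-] (faults so far: 1)
  step 1: ref 4 -> HIT, frames=[4,-] (faults so far: 1)
  step 2: ref 4 -> HIT, frames=[4,-] (faults so far: 1)
  step 3: ref 3 -> FAULT, frames=[4,3] (faults so far: 2)
  step 4: ref 3 -> HIT, frames=[4,3] (faults so far: 2)
  step 5: ref 1 -> FAULT, evict 4, frames=[1,3] (faults so far: 3)
  step 6: ref 2 -> FAULT, evict 3, frames=[1,2] (faults so far: 4)
  step 7: ref 1 -> HIT, frames=[1,2] (faults so far: 4)
  step 8: ref 1 -> HIT, frames=[1,2] (faults so far: 4)
  step 9: ref 1 -> HIT, frames=[1,2] (faults so far: 4)
  step 10: ref 3 -> FAULT, evict 2, frames=[1,3] (faults so far: 5)
  step 11: ref 2 -> FAULT, evict 1, frames=[2,3] (faults so far: 6)
  step 12: ref 1 -> FAULT, evict 3, frames=[2,1] (faults so far: 7)
  step 13: ref 2 -> HIT, frames=[2,1] (faults so far: 7)
  step 14: ref 2 -> HIT, frames=[2,1] (faults so far: 7)
  LRU total faults: 7
--- Optimal ---
  step 0: ref 4 -> FAULT, frames=[4,-] (faults so far: 1)
  step 1: ref 4 -> HIT, frames=[4,-] (faults so far: 1)
  step 2: ref 4 -> HIT, frames=[4,-] (faults so far: 1)
  step 3: ref 3 -> FAULT, frames=[4,3] (faults so far: 2)
  step 4: ref 3 -> HIT, frames=[4,3] (faults so far: 2)
  step 5: ref 1 -> FAULT, evict 4, frames=[1,3] (faults so far: 3)
  step 6: ref 2 -> FAULT, evict 3, frames=[1,2] (faults so far: 4)
  step 7: ref 1 -> HIT, frames=[1,2] (faults so far: 4)
  step 8: ref 1 -> HIT, frames=[1,2] (faults so far: 4)
  step 9: ref 1 -> HIT, frames=[1,2] (faults so far: 4)
  step 10: ref 3 -> FAULT, evict 1, frames=[3,2] (faults so far: 5)
  step 11: ref 2 -> HIT, frames=[3,2] (faults so far: 5)
  step 12: ref 1 -> FAULT, evict 3, frames=[1,2] (faults so far: 6)
  step 13: ref 2 -> HIT, frames=[1,2] (faults so far: 6)
  step 14: ref 2 -> HIT, frames=[1,2] (faults so far: 6)
  Optimal total faults: 6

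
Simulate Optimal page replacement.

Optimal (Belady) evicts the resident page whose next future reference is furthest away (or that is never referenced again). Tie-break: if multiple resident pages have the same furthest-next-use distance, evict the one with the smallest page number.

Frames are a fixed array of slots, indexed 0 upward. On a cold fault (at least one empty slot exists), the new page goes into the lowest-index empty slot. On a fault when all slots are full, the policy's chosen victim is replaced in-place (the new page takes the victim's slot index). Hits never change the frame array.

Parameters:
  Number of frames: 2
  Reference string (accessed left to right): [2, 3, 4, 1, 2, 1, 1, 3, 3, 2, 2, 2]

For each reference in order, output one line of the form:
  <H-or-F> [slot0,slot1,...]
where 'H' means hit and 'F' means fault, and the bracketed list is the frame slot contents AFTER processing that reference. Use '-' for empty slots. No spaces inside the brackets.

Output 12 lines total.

F [2,-]
F [2,3]
F [2,4]
F [2,1]
H [2,1]
H [2,1]
H [2,1]
F [2,3]
H [2,3]
H [2,3]
H [2,3]
H [2,3]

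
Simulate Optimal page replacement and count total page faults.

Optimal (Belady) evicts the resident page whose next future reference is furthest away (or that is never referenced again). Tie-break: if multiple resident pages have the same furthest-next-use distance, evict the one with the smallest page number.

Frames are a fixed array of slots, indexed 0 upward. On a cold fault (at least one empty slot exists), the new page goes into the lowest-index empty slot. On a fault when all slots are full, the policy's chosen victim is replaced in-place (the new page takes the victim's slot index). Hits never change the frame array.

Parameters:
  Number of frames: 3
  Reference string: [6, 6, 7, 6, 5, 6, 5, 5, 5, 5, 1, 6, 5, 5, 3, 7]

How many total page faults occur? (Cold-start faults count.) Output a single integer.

Answer: 6

Derivation:
Step 0: ref 6 → FAULT, frames=[6,-,-]
Step 1: ref 6 → HIT, frames=[6,-,-]
Step 2: ref 7 → FAULT, frames=[6,7,-]
Step 3: ref 6 → HIT, frames=[6,7,-]
Step 4: ref 5 → FAULT, frames=[6,7,5]
Step 5: ref 6 → HIT, frames=[6,7,5]
Step 6: ref 5 → HIT, frames=[6,7,5]
Step 7: ref 5 → HIT, frames=[6,7,5]
Step 8: ref 5 → HIT, frames=[6,7,5]
Step 9: ref 5 → HIT, frames=[6,7,5]
Step 10: ref 1 → FAULT (evict 7), frames=[6,1,5]
Step 11: ref 6 → HIT, frames=[6,1,5]
Step 12: ref 5 → HIT, frames=[6,1,5]
Step 13: ref 5 → HIT, frames=[6,1,5]
Step 14: ref 3 → FAULT (evict 1), frames=[6,3,5]
Step 15: ref 7 → FAULT (evict 3), frames=[6,7,5]
Total faults: 6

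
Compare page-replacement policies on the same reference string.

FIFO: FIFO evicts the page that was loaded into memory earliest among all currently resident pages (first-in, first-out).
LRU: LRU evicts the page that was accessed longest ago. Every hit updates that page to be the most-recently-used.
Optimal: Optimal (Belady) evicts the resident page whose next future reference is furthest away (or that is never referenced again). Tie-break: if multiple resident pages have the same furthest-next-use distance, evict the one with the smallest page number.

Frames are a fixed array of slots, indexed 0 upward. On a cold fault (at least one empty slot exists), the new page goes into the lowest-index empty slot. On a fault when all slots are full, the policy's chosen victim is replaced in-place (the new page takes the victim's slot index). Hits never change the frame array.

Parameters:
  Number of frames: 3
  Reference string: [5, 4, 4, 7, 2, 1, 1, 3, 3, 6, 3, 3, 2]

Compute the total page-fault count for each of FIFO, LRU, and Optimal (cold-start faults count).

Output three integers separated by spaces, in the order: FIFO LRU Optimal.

--- FIFO ---
  step 0: ref 5 -> FAULT, frames=[5,-,-] (faults so far: 1)
  step 1: ref 4 -> FAULT, frames=[5,4,-] (faults so far: 2)
  step 2: ref 4 -> HIT, frames=[5,4,-] (faults so far: 2)
  step 3: ref 7 -> FAULT, frames=[5,4,7] (faults so far: 3)
  step 4: ref 2 -> FAULT, evict 5, frames=[2,4,7] (faults so far: 4)
  step 5: ref 1 -> FAULT, evict 4, frames=[2,1,7] (faults so far: 5)
  step 6: ref 1 -> HIT, frames=[2,1,7] (faults so far: 5)
  step 7: ref 3 -> FAULT, evict 7, frames=[2,1,3] (faults so far: 6)
  step 8: ref 3 -> HIT, frames=[2,1,3] (faults so far: 6)
  step 9: ref 6 -> FAULT, evict 2, frames=[6,1,3] (faults so far: 7)
  step 10: ref 3 -> HIT, frames=[6,1,3] (faults so far: 7)
  step 11: ref 3 -> HIT, frames=[6,1,3] (faults so far: 7)
  step 12: ref 2 -> FAULT, evict 1, frames=[6,2,3] (faults so far: 8)
  FIFO total faults: 8
--- LRU ---
  step 0: ref 5 -> FAULT, frames=[5,-,-] (faults so far: 1)
  step 1: ref 4 -> FAULT, frames=[5,4,-] (faults so far: 2)
  step 2: ref 4 -> HIT, frames=[5,4,-] (faults so far: 2)
  step 3: ref 7 -> FAULT, frames=[5,4,7] (faults so far: 3)
  step 4: ref 2 -> FAULT, evict 5, frames=[2,4,7] (faults so far: 4)
  step 5: ref 1 -> FAULT, evict 4, frames=[2,1,7] (faults so far: 5)
  step 6: ref 1 -> HIT, frames=[2,1,7] (faults so far: 5)
  step 7: ref 3 -> FAULT, evict 7, frames=[2,1,3] (faults so far: 6)
  step 8: ref 3 -> HIT, frames=[2,1,3] (faults so far: 6)
  step 9: ref 6 -> FAULT, evict 2, frames=[6,1,3] (faults so far: 7)
  step 10: ref 3 -> HIT, frames=[6,1,3] (faults so far: 7)
  step 11: ref 3 -> HIT, frames=[6,1,3] (faults so far: 7)
  step 12: ref 2 -> FAULT, evict 1, frames=[6,2,3] (faults so far: 8)
  LRU total faults: 8
--- Optimal ---
  step 0: ref 5 -> FAULT, frames=[5,-,-] (faults so far: 1)
  step 1: ref 4 -> FAULT, frames=[5,4,-] (faults so far: 2)
  step 2: ref 4 -> HIT, frames=[5,4,-] (faults so far: 2)
  step 3: ref 7 -> FAULT, frames=[5,4,7] (faults so far: 3)
  step 4: ref 2 -> FAULT, evict 4, frames=[5,2,7] (faults so far: 4)
  step 5: ref 1 -> FAULT, evict 5, frames=[1,2,7] (faults so far: 5)
  step 6: ref 1 -> HIT, frames=[1,2,7] (faults so far: 5)
  step 7: ref 3 -> FAULT, evict 1, frames=[3,2,7] (faults so far: 6)
  step 8: ref 3 -> HIT, frames=[3,2,7] (faults so far: 6)
  step 9: ref 6 -> FAULT, evict 7, frames=[3,2,6] (faults so far: 7)
  step 10: ref 3 -> HIT, frames=[3,2,6] (faults so far: 7)
  step 11: ref 3 -> HIT, frames=[3,2,6] (faults so far: 7)
  step 12: ref 2 -> HIT, frames=[3,2,6] (faults so far: 7)
  Optimal total faults: 7

Answer: 8 8 7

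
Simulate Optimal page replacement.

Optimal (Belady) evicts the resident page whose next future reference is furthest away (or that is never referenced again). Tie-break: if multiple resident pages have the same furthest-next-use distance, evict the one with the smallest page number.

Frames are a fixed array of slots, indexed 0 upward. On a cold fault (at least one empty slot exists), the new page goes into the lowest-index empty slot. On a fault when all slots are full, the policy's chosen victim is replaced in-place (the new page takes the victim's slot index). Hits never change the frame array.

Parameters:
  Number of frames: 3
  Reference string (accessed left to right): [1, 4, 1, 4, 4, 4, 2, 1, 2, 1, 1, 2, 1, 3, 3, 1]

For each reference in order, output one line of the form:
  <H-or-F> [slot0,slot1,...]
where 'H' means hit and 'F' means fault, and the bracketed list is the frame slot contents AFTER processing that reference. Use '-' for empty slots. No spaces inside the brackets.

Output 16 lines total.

F [1,-,-]
F [1,4,-]
H [1,4,-]
H [1,4,-]
H [1,4,-]
H [1,4,-]
F [1,4,2]
H [1,4,2]
H [1,4,2]
H [1,4,2]
H [1,4,2]
H [1,4,2]
H [1,4,2]
F [1,4,3]
H [1,4,3]
H [1,4,3]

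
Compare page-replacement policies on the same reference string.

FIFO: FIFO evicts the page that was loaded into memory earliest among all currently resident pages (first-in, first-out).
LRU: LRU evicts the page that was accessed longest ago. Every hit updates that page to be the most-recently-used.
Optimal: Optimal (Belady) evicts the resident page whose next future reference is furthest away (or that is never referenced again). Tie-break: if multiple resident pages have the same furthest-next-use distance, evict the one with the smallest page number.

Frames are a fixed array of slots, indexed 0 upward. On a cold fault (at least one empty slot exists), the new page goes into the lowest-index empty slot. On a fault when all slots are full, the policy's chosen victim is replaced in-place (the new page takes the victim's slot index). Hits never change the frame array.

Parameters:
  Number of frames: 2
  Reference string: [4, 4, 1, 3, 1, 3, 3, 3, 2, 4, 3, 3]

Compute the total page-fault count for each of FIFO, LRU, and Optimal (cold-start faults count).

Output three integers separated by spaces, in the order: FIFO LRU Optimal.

Answer: 6 6 5

Derivation:
--- FIFO ---
  step 0: ref 4 -> FAULT, frames=[4,-] (faults so far: 1)
  step 1: ref 4 -> HIT, frames=[4,-] (faults so far: 1)
  step 2: ref 1 -> FAULT, frames=[4,1] (faults so far: 2)
  step 3: ref 3 -> FAULT, evict 4, frames=[3,1] (faults so far: 3)
  step 4: ref 1 -> HIT, frames=[3,1] (faults so far: 3)
  step 5: ref 3 -> HIT, frames=[3,1] (faults so far: 3)
  step 6: ref 3 -> HIT, frames=[3,1] (faults so far: 3)
  step 7: ref 3 -> HIT, frames=[3,1] (faults so far: 3)
  step 8: ref 2 -> FAULT, evict 1, frames=[3,2] (faults so far: 4)
  step 9: ref 4 -> FAULT, evict 3, frames=[4,2] (faults so far: 5)
  step 10: ref 3 -> FAULT, evict 2, frames=[4,3] (faults so far: 6)
  step 11: ref 3 -> HIT, frames=[4,3] (faults so far: 6)
  FIFO total faults: 6
--- LRU ---
  step 0: ref 4 -> FAULT, frames=[4,-] (faults so far: 1)
  step 1: ref 4 -> HIT, frames=[4,-] (faults so far: 1)
  step 2: ref 1 -> FAULT, frames=[4,1] (faults so far: 2)
  step 3: ref 3 -> FAULT, evict 4, frames=[3,1] (faults so far: 3)
  step 4: ref 1 -> HIT, frames=[3,1] (faults so far: 3)
  step 5: ref 3 -> HIT, frames=[3,1] (faults so far: 3)
  step 6: ref 3 -> HIT, frames=[3,1] (faults so far: 3)
  step 7: ref 3 -> HIT, frames=[3,1] (faults so far: 3)
  step 8: ref 2 -> FAULT, evict 1, frames=[3,2] (faults so far: 4)
  step 9: ref 4 -> FAULT, evict 3, frames=[4,2] (faults so far: 5)
  step 10: ref 3 -> FAULT, evict 2, frames=[4,3] (faults so far: 6)
  step 11: ref 3 -> HIT, frames=[4,3] (faults so far: 6)
  LRU total faults: 6
--- Optimal ---
  step 0: ref 4 -> FAULT, frames=[4,-] (faults so far: 1)
  step 1: ref 4 -> HIT, frames=[4,-] (faults so far: 1)
  step 2: ref 1 -> FAULT, frames=[4,1] (faults so far: 2)
  step 3: ref 3 -> FAULT, evict 4, frames=[3,1] (faults so far: 3)
  step 4: ref 1 -> HIT, frames=[3,1] (faults so far: 3)
  step 5: ref 3 -> HIT, frames=[3,1] (faults so far: 3)
  step 6: ref 3 -> HIT, frames=[3,1] (faults so far: 3)
  step 7: ref 3 -> HIT, frames=[3,1] (faults so far: 3)
  step 8: ref 2 -> FAULT, evict 1, frames=[3,2] (faults so far: 4)
  step 9: ref 4 -> FAULT, evict 2, frames=[3,4] (faults so far: 5)
  step 10: ref 3 -> HIT, frames=[3,4] (faults so far: 5)
  step 11: ref 3 -> HIT, frames=[3,4] (faults so far: 5)
  Optimal total faults: 5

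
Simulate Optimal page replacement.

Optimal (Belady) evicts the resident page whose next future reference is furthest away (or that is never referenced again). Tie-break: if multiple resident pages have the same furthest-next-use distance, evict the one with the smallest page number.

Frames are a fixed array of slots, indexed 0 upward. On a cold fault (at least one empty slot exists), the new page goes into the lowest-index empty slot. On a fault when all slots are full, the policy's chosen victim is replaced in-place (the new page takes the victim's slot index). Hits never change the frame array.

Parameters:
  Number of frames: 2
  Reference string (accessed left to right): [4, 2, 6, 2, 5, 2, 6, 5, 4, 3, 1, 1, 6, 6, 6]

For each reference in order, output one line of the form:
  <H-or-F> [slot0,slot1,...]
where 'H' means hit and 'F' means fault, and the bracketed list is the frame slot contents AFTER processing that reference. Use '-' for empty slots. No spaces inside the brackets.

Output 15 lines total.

F [4,-]
F [4,2]
F [6,2]
H [6,2]
F [5,2]
H [5,2]
F [5,6]
H [5,6]
F [4,6]
F [3,6]
F [1,6]
H [1,6]
H [1,6]
H [1,6]
H [1,6]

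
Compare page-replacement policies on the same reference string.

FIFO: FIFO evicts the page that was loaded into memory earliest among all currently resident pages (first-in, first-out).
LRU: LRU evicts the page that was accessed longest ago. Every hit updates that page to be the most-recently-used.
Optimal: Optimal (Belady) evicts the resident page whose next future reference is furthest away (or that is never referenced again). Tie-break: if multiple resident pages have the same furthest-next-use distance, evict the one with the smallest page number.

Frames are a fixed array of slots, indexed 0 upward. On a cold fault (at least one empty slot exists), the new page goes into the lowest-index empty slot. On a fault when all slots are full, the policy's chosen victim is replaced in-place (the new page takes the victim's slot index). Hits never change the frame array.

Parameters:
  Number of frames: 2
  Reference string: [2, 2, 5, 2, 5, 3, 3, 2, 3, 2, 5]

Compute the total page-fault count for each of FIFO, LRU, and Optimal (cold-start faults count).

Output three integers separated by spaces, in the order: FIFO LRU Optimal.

Answer: 5 5 4

Derivation:
--- FIFO ---
  step 0: ref 2 -> FAULT, frames=[2,-] (faults so far: 1)
  step 1: ref 2 -> HIT, frames=[2,-] (faults so far: 1)
  step 2: ref 5 -> FAULT, frames=[2,5] (faults so far: 2)
  step 3: ref 2 -> HIT, frames=[2,5] (faults so far: 2)
  step 4: ref 5 -> HIT, frames=[2,5] (faults so far: 2)
  step 5: ref 3 -> FAULT, evict 2, frames=[3,5] (faults so far: 3)
  step 6: ref 3 -> HIT, frames=[3,5] (faults so far: 3)
  step 7: ref 2 -> FAULT, evict 5, frames=[3,2] (faults so far: 4)
  step 8: ref 3 -> HIT, frames=[3,2] (faults so far: 4)
  step 9: ref 2 -> HIT, frames=[3,2] (faults so far: 4)
  step 10: ref 5 -> FAULT, evict 3, frames=[5,2] (faults so far: 5)
  FIFO total faults: 5
--- LRU ---
  step 0: ref 2 -> FAULT, frames=[2,-] (faults so far: 1)
  step 1: ref 2 -> HIT, frames=[2,-] (faults so far: 1)
  step 2: ref 5 -> FAULT, frames=[2,5] (faults so far: 2)
  step 3: ref 2 -> HIT, frames=[2,5] (faults so far: 2)
  step 4: ref 5 -> HIT, frames=[2,5] (faults so far: 2)
  step 5: ref 3 -> FAULT, evict 2, frames=[3,5] (faults so far: 3)
  step 6: ref 3 -> HIT, frames=[3,5] (faults so far: 3)
  step 7: ref 2 -> FAULT, evict 5, frames=[3,2] (faults so far: 4)
  step 8: ref 3 -> HIT, frames=[3,2] (faults so far: 4)
  step 9: ref 2 -> HIT, frames=[3,2] (faults so far: 4)
  step 10: ref 5 -> FAULT, evict 3, frames=[5,2] (faults so far: 5)
  LRU total faults: 5
--- Optimal ---
  step 0: ref 2 -> FAULT, frames=[2,-] (faults so far: 1)
  step 1: ref 2 -> HIT, frames=[2,-] (faults so far: 1)
  step 2: ref 5 -> FAULT, frames=[2,5] (faults so far: 2)
  step 3: ref 2 -> HIT, frames=[2,5] (faults so far: 2)
  step 4: ref 5 -> HIT, frames=[2,5] (faults so far: 2)
  step 5: ref 3 -> FAULT, evict 5, frames=[2,3] (faults so far: 3)
  step 6: ref 3 -> HIT, frames=[2,3] (faults so far: 3)
  step 7: ref 2 -> HIT, frames=[2,3] (faults so far: 3)
  step 8: ref 3 -> HIT, frames=[2,3] (faults so far: 3)
  step 9: ref 2 -> HIT, frames=[2,3] (faults so far: 3)
  step 10: ref 5 -> FAULT, evict 2, frames=[5,3] (faults so far: 4)
  Optimal total faults: 4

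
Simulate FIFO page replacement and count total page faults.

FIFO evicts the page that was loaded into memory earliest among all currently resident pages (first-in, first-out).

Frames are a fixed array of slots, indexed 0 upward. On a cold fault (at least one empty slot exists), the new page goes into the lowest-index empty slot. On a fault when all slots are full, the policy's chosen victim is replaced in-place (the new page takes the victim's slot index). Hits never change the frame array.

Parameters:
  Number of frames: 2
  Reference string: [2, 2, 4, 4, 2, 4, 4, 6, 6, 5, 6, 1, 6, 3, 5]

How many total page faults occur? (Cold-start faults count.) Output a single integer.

Answer: 8

Derivation:
Step 0: ref 2 → FAULT, frames=[2,-]
Step 1: ref 2 → HIT, frames=[2,-]
Step 2: ref 4 → FAULT, frames=[2,4]
Step 3: ref 4 → HIT, frames=[2,4]
Step 4: ref 2 → HIT, frames=[2,4]
Step 5: ref 4 → HIT, frames=[2,4]
Step 6: ref 4 → HIT, frames=[2,4]
Step 7: ref 6 → FAULT (evict 2), frames=[6,4]
Step 8: ref 6 → HIT, frames=[6,4]
Step 9: ref 5 → FAULT (evict 4), frames=[6,5]
Step 10: ref 6 → HIT, frames=[6,5]
Step 11: ref 1 → FAULT (evict 6), frames=[1,5]
Step 12: ref 6 → FAULT (evict 5), frames=[1,6]
Step 13: ref 3 → FAULT (evict 1), frames=[3,6]
Step 14: ref 5 → FAULT (evict 6), frames=[3,5]
Total faults: 8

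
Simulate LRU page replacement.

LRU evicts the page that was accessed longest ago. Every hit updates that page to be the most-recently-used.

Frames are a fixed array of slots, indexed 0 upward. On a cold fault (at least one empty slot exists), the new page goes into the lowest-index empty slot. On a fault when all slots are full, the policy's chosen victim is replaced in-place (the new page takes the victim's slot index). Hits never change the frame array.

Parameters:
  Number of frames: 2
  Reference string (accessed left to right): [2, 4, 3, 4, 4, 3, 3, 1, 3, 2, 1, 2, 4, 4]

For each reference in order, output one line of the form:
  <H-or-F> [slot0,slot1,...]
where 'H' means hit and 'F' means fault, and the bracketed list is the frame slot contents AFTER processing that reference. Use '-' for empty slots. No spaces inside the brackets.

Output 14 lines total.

F [2,-]
F [2,4]
F [3,4]
H [3,4]
H [3,4]
H [3,4]
H [3,4]
F [3,1]
H [3,1]
F [3,2]
F [1,2]
H [1,2]
F [4,2]
H [4,2]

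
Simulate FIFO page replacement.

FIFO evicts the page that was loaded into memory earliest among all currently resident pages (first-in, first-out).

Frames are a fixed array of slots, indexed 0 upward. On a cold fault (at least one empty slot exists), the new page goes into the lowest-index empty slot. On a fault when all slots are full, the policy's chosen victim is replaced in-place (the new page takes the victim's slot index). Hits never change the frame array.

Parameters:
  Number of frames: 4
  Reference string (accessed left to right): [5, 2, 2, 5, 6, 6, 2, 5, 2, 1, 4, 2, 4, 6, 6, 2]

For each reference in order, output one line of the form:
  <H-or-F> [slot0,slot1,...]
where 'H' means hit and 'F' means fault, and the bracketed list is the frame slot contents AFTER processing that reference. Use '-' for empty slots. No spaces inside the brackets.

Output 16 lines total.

F [5,-,-,-]
F [5,2,-,-]
H [5,2,-,-]
H [5,2,-,-]
F [5,2,6,-]
H [5,2,6,-]
H [5,2,6,-]
H [5,2,6,-]
H [5,2,6,-]
F [5,2,6,1]
F [4,2,6,1]
H [4,2,6,1]
H [4,2,6,1]
H [4,2,6,1]
H [4,2,6,1]
H [4,2,6,1]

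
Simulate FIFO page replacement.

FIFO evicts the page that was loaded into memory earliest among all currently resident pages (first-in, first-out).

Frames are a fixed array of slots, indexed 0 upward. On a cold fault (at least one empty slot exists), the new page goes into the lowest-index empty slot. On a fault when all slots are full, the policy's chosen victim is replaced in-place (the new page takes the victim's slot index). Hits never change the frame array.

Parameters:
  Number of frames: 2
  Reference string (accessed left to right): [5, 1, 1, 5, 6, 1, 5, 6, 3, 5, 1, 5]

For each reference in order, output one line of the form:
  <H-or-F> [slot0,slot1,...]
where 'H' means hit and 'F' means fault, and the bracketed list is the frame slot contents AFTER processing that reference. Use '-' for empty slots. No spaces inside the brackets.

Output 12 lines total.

F [5,-]
F [5,1]
H [5,1]
H [5,1]
F [6,1]
H [6,1]
F [6,5]
H [6,5]
F [3,5]
H [3,5]
F [3,1]
F [5,1]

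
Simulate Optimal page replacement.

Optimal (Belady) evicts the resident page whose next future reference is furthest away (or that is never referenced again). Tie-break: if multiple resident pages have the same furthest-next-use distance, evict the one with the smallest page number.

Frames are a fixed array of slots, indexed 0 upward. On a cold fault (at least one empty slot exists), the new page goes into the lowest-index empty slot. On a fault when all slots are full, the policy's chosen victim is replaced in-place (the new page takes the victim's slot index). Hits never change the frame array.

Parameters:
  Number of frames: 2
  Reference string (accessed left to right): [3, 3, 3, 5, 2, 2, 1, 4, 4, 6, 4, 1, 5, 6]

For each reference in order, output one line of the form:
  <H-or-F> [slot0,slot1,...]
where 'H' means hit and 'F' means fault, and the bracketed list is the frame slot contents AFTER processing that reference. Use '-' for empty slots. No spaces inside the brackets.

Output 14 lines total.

F [3,-]
H [3,-]
H [3,-]
F [3,5]
F [2,5]
H [2,5]
F [1,5]
F [1,4]
H [1,4]
F [6,4]
H [6,4]
F [6,1]
F [6,5]
H [6,5]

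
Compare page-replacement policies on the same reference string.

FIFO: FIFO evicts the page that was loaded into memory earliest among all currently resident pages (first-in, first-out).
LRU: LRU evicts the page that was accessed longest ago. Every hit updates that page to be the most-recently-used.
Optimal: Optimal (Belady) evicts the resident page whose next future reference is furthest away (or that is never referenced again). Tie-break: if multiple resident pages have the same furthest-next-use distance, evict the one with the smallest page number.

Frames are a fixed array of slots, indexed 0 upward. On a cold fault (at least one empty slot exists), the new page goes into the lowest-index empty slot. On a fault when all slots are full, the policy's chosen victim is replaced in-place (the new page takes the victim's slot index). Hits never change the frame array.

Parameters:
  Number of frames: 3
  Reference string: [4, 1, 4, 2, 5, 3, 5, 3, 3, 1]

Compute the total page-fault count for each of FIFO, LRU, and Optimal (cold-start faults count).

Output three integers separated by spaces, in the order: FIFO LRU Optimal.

Answer: 6 6 5

Derivation:
--- FIFO ---
  step 0: ref 4 -> FAULT, frames=[4,-,-] (faults so far: 1)
  step 1: ref 1 -> FAULT, frames=[4,1,-] (faults so far: 2)
  step 2: ref 4 -> HIT, frames=[4,1,-] (faults so far: 2)
  step 3: ref 2 -> FAULT, frames=[4,1,2] (faults so far: 3)
  step 4: ref 5 -> FAULT, evict 4, frames=[5,1,2] (faults so far: 4)
  step 5: ref 3 -> FAULT, evict 1, frames=[5,3,2] (faults so far: 5)
  step 6: ref 5 -> HIT, frames=[5,3,2] (faults so far: 5)
  step 7: ref 3 -> HIT, frames=[5,3,2] (faults so far: 5)
  step 8: ref 3 -> HIT, frames=[5,3,2] (faults so far: 5)
  step 9: ref 1 -> FAULT, evict 2, frames=[5,3,1] (faults so far: 6)
  FIFO total faults: 6
--- LRU ---
  step 0: ref 4 -> FAULT, frames=[4,-,-] (faults so far: 1)
  step 1: ref 1 -> FAULT, frames=[4,1,-] (faults so far: 2)
  step 2: ref 4 -> HIT, frames=[4,1,-] (faults so far: 2)
  step 3: ref 2 -> FAULT, frames=[4,1,2] (faults so far: 3)
  step 4: ref 5 -> FAULT, evict 1, frames=[4,5,2] (faults so far: 4)
  step 5: ref 3 -> FAULT, evict 4, frames=[3,5,2] (faults so far: 5)
  step 6: ref 5 -> HIT, frames=[3,5,2] (faults so far: 5)
  step 7: ref 3 -> HIT, frames=[3,5,2] (faults so far: 5)
  step 8: ref 3 -> HIT, frames=[3,5,2] (faults so far: 5)
  step 9: ref 1 -> FAULT, evict 2, frames=[3,5,1] (faults so far: 6)
  LRU total faults: 6
--- Optimal ---
  step 0: ref 4 -> FAULT, frames=[4,-,-] (faults so far: 1)
  step 1: ref 1 -> FAULT, frames=[4,1,-] (faults so far: 2)
  step 2: ref 4 -> HIT, frames=[4,1,-] (faults so far: 2)
  step 3: ref 2 -> FAULT, frames=[4,1,2] (faults so far: 3)
  step 4: ref 5 -> FAULT, evict 2, frames=[4,1,5] (faults so far: 4)
  step 5: ref 3 -> FAULT, evict 4, frames=[3,1,5] (faults so far: 5)
  step 6: ref 5 -> HIT, frames=[3,1,5] (faults so far: 5)
  step 7: ref 3 -> HIT, frames=[3,1,5] (faults so far: 5)
  step 8: ref 3 -> HIT, frames=[3,1,5] (faults so far: 5)
  step 9: ref 1 -> HIT, frames=[3,1,5] (faults so far: 5)
  Optimal total faults: 5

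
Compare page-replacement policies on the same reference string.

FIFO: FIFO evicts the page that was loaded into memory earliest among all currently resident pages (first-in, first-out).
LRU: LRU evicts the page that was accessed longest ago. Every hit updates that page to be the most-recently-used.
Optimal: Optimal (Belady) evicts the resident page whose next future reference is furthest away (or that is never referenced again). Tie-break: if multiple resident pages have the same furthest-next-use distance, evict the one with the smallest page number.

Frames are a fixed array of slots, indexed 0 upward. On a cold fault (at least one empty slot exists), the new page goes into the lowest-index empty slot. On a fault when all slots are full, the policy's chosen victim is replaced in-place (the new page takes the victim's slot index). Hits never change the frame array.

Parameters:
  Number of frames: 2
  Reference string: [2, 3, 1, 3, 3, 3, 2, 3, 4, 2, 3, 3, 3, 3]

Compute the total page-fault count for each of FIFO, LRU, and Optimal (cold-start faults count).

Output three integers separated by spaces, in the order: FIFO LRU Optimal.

--- FIFO ---
  step 0: ref 2 -> FAULT, frames=[2,-] (faults so far: 1)
  step 1: ref 3 -> FAULT, frames=[2,3] (faults so far: 2)
  step 2: ref 1 -> FAULT, evict 2, frames=[1,3] (faults so far: 3)
  step 3: ref 3 -> HIT, frames=[1,3] (faults so far: 3)
  step 4: ref 3 -> HIT, frames=[1,3] (faults so far: 3)
  step 5: ref 3 -> HIT, frames=[1,3] (faults so far: 3)
  step 6: ref 2 -> FAULT, evict 3, frames=[1,2] (faults so far: 4)
  step 7: ref 3 -> FAULT, evict 1, frames=[3,2] (faults so far: 5)
  step 8: ref 4 -> FAULT, evict 2, frames=[3,4] (faults so far: 6)
  step 9: ref 2 -> FAULT, evict 3, frames=[2,4] (faults so far: 7)
  step 10: ref 3 -> FAULT, evict 4, frames=[2,3] (faults so far: 8)
  step 11: ref 3 -> HIT, frames=[2,3] (faults so far: 8)
  step 12: ref 3 -> HIT, frames=[2,3] (faults so far: 8)
  step 13: ref 3 -> HIT, frames=[2,3] (faults so far: 8)
  FIFO total faults: 8
--- LRU ---
  step 0: ref 2 -> FAULT, frames=[2,-] (faults so far: 1)
  step 1: ref 3 -> FAULT, frames=[2,3] (faults so far: 2)
  step 2: ref 1 -> FAULT, evict 2, frames=[1,3] (faults so far: 3)
  step 3: ref 3 -> HIT, frames=[1,3] (faults so far: 3)
  step 4: ref 3 -> HIT, frames=[1,3] (faults so far: 3)
  step 5: ref 3 -> HIT, frames=[1,3] (faults so far: 3)
  step 6: ref 2 -> FAULT, evict 1, frames=[2,3] (faults so far: 4)
  step 7: ref 3 -> HIT, frames=[2,3] (faults so far: 4)
  step 8: ref 4 -> FAULT, evict 2, frames=[4,3] (faults so far: 5)
  step 9: ref 2 -> FAULT, evict 3, frames=[4,2] (faults so far: 6)
  step 10: ref 3 -> FAULT, evict 4, frames=[3,2] (faults so far: 7)
  step 11: ref 3 -> HIT, frames=[3,2] (faults so far: 7)
  step 12: ref 3 -> HIT, frames=[3,2] (faults so far: 7)
  step 13: ref 3 -> HIT, frames=[3,2] (faults so far: 7)
  LRU total faults: 7
--- Optimal ---
  step 0: ref 2 -> FAULT, frames=[2,-] (faults so far: 1)
  step 1: ref 3 -> FAULT, frames=[2,3] (faults so far: 2)
  step 2: ref 1 -> FAULT, evict 2, frames=[1,3] (faults so far: 3)
  step 3: ref 3 -> HIT, frames=[1,3] (faults so far: 3)
  step 4: ref 3 -> HIT, frames=[1,3] (faults so far: 3)
  step 5: ref 3 -> HIT, frames=[1,3] (faults so far: 3)
  step 6: ref 2 -> FAULT, evict 1, frames=[2,3] (faults so far: 4)
  step 7: ref 3 -> HIT, frames=[2,3] (faults so far: 4)
  step 8: ref 4 -> FAULT, evict 3, frames=[2,4] (faults so far: 5)
  step 9: ref 2 -> HIT, frames=[2,4] (faults so far: 5)
  step 10: ref 3 -> FAULT, evict 2, frames=[3,4] (faults so far: 6)
  step 11: ref 3 -> HIT, frames=[3,4] (faults so far: 6)
  step 12: ref 3 -> HIT, frames=[3,4] (faults so far: 6)
  step 13: ref 3 -> HIT, frames=[3,4] (faults so far: 6)
  Optimal total faults: 6

Answer: 8 7 6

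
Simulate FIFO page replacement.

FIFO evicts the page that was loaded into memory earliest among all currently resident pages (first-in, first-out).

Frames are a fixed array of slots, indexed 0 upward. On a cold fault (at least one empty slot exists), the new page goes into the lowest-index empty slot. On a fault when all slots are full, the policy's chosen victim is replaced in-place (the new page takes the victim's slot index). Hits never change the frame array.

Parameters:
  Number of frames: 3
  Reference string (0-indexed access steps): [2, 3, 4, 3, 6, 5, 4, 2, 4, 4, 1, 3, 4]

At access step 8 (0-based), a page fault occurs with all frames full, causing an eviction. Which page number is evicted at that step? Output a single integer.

Answer: 6

Derivation:
Step 0: ref 2 -> FAULT, frames=[2,-,-]
Step 1: ref 3 -> FAULT, frames=[2,3,-]
Step 2: ref 4 -> FAULT, frames=[2,3,4]
Step 3: ref 3 -> HIT, frames=[2,3,4]
Step 4: ref 6 -> FAULT, evict 2, frames=[6,3,4]
Step 5: ref 5 -> FAULT, evict 3, frames=[6,5,4]
Step 6: ref 4 -> HIT, frames=[6,5,4]
Step 7: ref 2 -> FAULT, evict 4, frames=[6,5,2]
Step 8: ref 4 -> FAULT, evict 6, frames=[4,5,2]
At step 8: evicted page 6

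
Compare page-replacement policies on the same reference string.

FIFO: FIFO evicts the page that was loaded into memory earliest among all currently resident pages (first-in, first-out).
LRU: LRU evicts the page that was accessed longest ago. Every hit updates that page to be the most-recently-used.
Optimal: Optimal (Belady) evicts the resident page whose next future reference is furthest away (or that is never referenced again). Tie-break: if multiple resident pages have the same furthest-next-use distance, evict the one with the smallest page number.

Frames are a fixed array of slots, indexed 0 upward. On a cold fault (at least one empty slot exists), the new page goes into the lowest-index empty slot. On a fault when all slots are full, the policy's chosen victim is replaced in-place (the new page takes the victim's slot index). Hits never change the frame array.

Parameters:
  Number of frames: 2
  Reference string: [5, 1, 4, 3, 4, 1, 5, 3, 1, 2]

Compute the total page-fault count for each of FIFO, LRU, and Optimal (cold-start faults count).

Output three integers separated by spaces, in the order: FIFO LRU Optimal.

--- FIFO ---
  step 0: ref 5 -> FAULT, frames=[5,-] (faults so far: 1)
  step 1: ref 1 -> FAULT, frames=[5,1] (faults so far: 2)
  step 2: ref 4 -> FAULT, evict 5, frames=[4,1] (faults so far: 3)
  step 3: ref 3 -> FAULT, evict 1, frames=[4,3] (faults so far: 4)
  step 4: ref 4 -> HIT, frames=[4,3] (faults so far: 4)
  step 5: ref 1 -> FAULT, evict 4, frames=[1,3] (faults so far: 5)
  step 6: ref 5 -> FAULT, evict 3, frames=[1,5] (faults so far: 6)
  step 7: ref 3 -> FAULT, evict 1, frames=[3,5] (faults so far: 7)
  step 8: ref 1 -> FAULT, evict 5, frames=[3,1] (faults so far: 8)
  step 9: ref 2 -> FAULT, evict 3, frames=[2,1] (faults so far: 9)
  FIFO total faults: 9
--- LRU ---
  step 0: ref 5 -> FAULT, frames=[5,-] (faults so far: 1)
  step 1: ref 1 -> FAULT, frames=[5,1] (faults so far: 2)
  step 2: ref 4 -> FAULT, evict 5, frames=[4,1] (faults so far: 3)
  step 3: ref 3 -> FAULT, evict 1, frames=[4,3] (faults so far: 4)
  step 4: ref 4 -> HIT, frames=[4,3] (faults so far: 4)
  step 5: ref 1 -> FAULT, evict 3, frames=[4,1] (faults so far: 5)
  step 6: ref 5 -> FAULT, evict 4, frames=[5,1] (faults so far: 6)
  step 7: ref 3 -> FAULT, evict 1, frames=[5,3] (faults so far: 7)
  step 8: ref 1 -> FAULT, evict 5, frames=[1,3] (faults so far: 8)
  step 9: ref 2 -> FAULT, evict 3, frames=[1,2] (faults so far: 9)
  LRU total faults: 9
--- Optimal ---
  step 0: ref 5 -> FAULT, frames=[5,-] (faults so far: 1)
  step 1: ref 1 -> FAULT, frames=[5,1] (faults so far: 2)
  step 2: ref 4 -> FAULT, evict 5, frames=[4,1] (faults so far: 3)
  step 3: ref 3 -> FAULT, evict 1, frames=[4,3] (faults so far: 4)
  step 4: ref 4 -> HIT, frames=[4,3] (faults so far: 4)
  step 5: ref 1 -> FAULT, evict 4, frames=[1,3] (faults so far: 5)
  step 6: ref 5 -> FAULT, evict 1, frames=[5,3] (faults so far: 6)
  step 7: ref 3 -> HIT, frames=[5,3] (faults so far: 6)
  step 8: ref 1 -> FAULT, evict 3, frames=[5,1] (faults so far: 7)
  step 9: ref 2 -> FAULT, evict 1, frames=[5,2] (faults so far: 8)
  Optimal total faults: 8

Answer: 9 9 8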